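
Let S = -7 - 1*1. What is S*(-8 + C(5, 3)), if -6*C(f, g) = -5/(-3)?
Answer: 596/9 ≈ 66.222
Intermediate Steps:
C(f, g) = -5/18 (C(f, g) = -(-5)/(6*(-3)) = -(-5)*(-1)/(6*3) = -⅙*5/3 = -5/18)
S = -8 (S = -7 - 1 = -8)
S*(-8 + C(5, 3)) = -8*(-8 - 5/18) = -8*(-149/18) = 596/9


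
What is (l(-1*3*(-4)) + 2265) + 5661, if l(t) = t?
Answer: 7938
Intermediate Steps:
(l(-1*3*(-4)) + 2265) + 5661 = (-1*3*(-4) + 2265) + 5661 = (-3*(-4) + 2265) + 5661 = (12 + 2265) + 5661 = 2277 + 5661 = 7938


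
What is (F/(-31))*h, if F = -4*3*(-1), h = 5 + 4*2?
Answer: -156/31 ≈ -5.0323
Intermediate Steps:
h = 13 (h = 5 + 8 = 13)
F = 12 (F = -12*(-1) = 12)
(F/(-31))*h = (12/(-31))*13 = (12*(-1/31))*13 = -12/31*13 = -156/31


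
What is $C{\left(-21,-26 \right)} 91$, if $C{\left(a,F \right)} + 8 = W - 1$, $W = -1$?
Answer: $-910$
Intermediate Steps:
$C{\left(a,F \right)} = -10$ ($C{\left(a,F \right)} = -8 - 2 = -10$)
$C{\left(-21,-26 \right)} 91 = \left(-10\right) 91 = -910$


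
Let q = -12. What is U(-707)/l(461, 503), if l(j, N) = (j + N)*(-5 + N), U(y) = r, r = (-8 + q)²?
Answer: 50/60009 ≈ 0.00083321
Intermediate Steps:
r = 400 (r = (-8 - 12)² = (-20)² = 400)
U(y) = 400
l(j, N) = (-5 + N)*(N + j) (l(j, N) = (N + j)*(-5 + N) = (-5 + N)*(N + j))
U(-707)/l(461, 503) = 400/(503² - 5*503 - 5*461 + 503*461) = 400/(253009 - 2515 - 2305 + 231883) = 400/480072 = 400*(1/480072) = 50/60009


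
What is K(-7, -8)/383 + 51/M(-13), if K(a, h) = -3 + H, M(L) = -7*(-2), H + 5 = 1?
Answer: 19435/5362 ≈ 3.6246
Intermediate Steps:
H = -4 (H = -5 + 1 = -4)
M(L) = 14
K(a, h) = -7 (K(a, h) = -3 - 4 = -7)
K(-7, -8)/383 + 51/M(-13) = -7/383 + 51/14 = 19435/5362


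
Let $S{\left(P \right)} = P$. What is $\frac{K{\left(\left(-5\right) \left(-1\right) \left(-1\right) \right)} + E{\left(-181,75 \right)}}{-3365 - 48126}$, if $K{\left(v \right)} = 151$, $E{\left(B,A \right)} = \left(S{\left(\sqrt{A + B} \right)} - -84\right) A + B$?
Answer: $- \frac{570}{4681} - \frac{75 i \sqrt{106}}{51491} \approx -0.12177 - 0.014996 i$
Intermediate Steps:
$E{\left(B,A \right)} = B + A \left(84 + \sqrt{A + B}\right)$ ($E{\left(B,A \right)} = \left(\sqrt{A + B} - -84\right) A + B = \left(\sqrt{A + B} + 84\right) A + B = \left(84 + \sqrt{A + B}\right) A + B = A \left(84 + \sqrt{A + B}\right) + B = B + A \left(84 + \sqrt{A + B}\right)$)
$\frac{K{\left(\left(-5\right) \left(-1\right) \left(-1\right) \right)} + E{\left(-181,75 \right)}}{-3365 - 48126} = \frac{151 + \left(-181 + 84 \cdot 75 + 75 \sqrt{75 - 181}\right)}{-3365 - 48126} = \frac{151 + \left(-181 + 6300 + 75 \sqrt{-106}\right)}{-51491} = \left(151 + \left(-181 + 6300 + 75 i \sqrt{106}\right)\right) \left(- \frac{1}{51491}\right) = \left(151 + \left(6119 + 75 i \sqrt{106}\right)\right) \left(- \frac{1}{51491}\right) = \left(6270 + 75 i \sqrt{106}\right) \left(- \frac{1}{51491}\right) = - \frac{570}{4681} - \frac{75 i \sqrt{106}}{51491}$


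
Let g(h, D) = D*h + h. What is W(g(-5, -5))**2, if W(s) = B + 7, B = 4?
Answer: 121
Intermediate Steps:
g(h, D) = h + D*h
W(s) = 11 (W(s) = 4 + 7 = 11)
W(g(-5, -5))**2 = 11**2 = 121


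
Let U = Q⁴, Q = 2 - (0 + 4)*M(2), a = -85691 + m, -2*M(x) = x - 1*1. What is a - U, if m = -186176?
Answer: -272123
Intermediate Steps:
M(x) = ½ - x/2 (M(x) = -(x - 1*1)/2 = -(x - 1)/2 = -(-1 + x)/2 = ½ - x/2)
a = -271867 (a = -85691 - 186176 = -271867)
Q = 4 (Q = 2 - (0 + 4)*(½ - ½*2) = 2 - 4*(½ - 1) = 2 - 4*(-1)/2 = 2 - 1*(-2) = 2 + 2 = 4)
U = 256 (U = 4⁴ = 256)
a - U = -271867 - 1*256 = -271867 - 256 = -272123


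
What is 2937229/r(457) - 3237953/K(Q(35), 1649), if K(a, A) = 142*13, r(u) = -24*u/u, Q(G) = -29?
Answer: -2749917803/22152 ≈ -1.2414e+5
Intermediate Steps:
r(u) = -24
K(a, A) = 1846
2937229/r(457) - 3237953/K(Q(35), 1649) = 2937229/(-24) - 3237953/1846 = 2937229*(-1/24) - 3237953*1/1846 = -2937229/24 - 3237953/1846 = -2749917803/22152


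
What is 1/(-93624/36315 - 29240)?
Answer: -12105/353981408 ≈ -3.4197e-5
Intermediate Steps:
1/(-93624/36315 - 29240) = 1/(-93624*1/36315 - 29240) = 1/(-31208/12105 - 29240) = 1/(-353981408/12105) = -12105/353981408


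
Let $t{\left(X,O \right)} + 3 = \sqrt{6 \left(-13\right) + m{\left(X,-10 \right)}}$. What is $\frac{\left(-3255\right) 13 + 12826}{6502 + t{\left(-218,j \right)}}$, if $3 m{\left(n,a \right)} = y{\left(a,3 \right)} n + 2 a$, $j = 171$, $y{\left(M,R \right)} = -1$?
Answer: $- \frac{191649011}{42237013} + \frac{58978 i \sqrt{3}}{42237013} \approx -4.5375 + 0.0024186 i$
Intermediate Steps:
$m{\left(n,a \right)} = - \frac{n}{3} + \frac{2 a}{3}$ ($m{\left(n,a \right)} = \frac{- n + 2 a}{3} = - \frac{n}{3} + \frac{2 a}{3}$)
$t{\left(X,O \right)} = -3 + \sqrt{- \frac{254}{3} - \frac{X}{3}}$ ($t{\left(X,O \right)} = -3 + \sqrt{6 \left(-13\right) - \left(\frac{20}{3} + \frac{X}{3}\right)} = -3 + \sqrt{-78 - \left(\frac{20}{3} + \frac{X}{3}\right)} = -3 + \sqrt{- \frac{254}{3} - \frac{X}{3}}$)
$\frac{\left(-3255\right) 13 + 12826}{6502 + t{\left(-218,j \right)}} = \frac{\left(-3255\right) 13 + 12826}{6502 - \left(3 - \frac{\sqrt{-762 - -654}}{3}\right)} = \frac{-42315 + 12826}{6502 - \left(3 - \frac{\sqrt{-762 + 654}}{3}\right)} = - \frac{29489}{6502 - \left(3 - \frac{\sqrt{-108}}{3}\right)} = - \frac{29489}{6502 - \left(3 - \frac{6 i \sqrt{3}}{3}\right)} = - \frac{29489}{6502 - \left(3 - 2 i \sqrt{3}\right)} = - \frac{29489}{6499 + 2 i \sqrt{3}}$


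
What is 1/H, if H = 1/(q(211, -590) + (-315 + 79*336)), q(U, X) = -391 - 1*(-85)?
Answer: 25923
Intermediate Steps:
q(U, X) = -306 (q(U, X) = -391 + 85 = -306)
H = 1/25923 (H = 1/(-306 + (-315 + 79*336)) = 1/(-306 + (-315 + 26544)) = 1/(-306 + 26229) = 1/25923 ≈ 3.8576e-5)
1/H = 1/(1/25923) = 25923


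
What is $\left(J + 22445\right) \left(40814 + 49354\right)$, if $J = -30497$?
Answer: $-726032736$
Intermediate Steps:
$\left(J + 22445\right) \left(40814 + 49354\right) = \left(-30497 + 22445\right) \left(40814 + 49354\right) = \left(-8052\right) 90168 = -726032736$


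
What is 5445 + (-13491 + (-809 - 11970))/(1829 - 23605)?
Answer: 59298295/10888 ≈ 5446.2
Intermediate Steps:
5445 + (-13491 + (-809 - 11970))/(1829 - 23605) = 5445 + (-13491 - 12779)/(-21776) = 5445 - 26270*(-1/21776) = 5445 + 13135/10888 = 59298295/10888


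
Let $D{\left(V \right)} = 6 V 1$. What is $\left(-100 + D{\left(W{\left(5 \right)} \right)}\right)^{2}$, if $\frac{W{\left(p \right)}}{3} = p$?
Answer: $100$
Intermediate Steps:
$W{\left(p \right)} = 3 p$
$D{\left(V \right)} = 6 V$
$\left(-100 + D{\left(W{\left(5 \right)} \right)}\right)^{2} = \left(-100 + 6 \cdot 3 \cdot 5\right)^{2} = \left(-100 + 6 \cdot 15\right)^{2} = \left(-100 + 90\right)^{2} = \left(-10\right)^{2} = 100$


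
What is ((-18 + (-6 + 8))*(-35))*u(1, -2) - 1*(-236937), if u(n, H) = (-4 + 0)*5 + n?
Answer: 226297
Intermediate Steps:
u(n, H) = -20 + n (u(n, H) = -4*5 + n = -20 + n)
((-18 + (-6 + 8))*(-35))*u(1, -2) - 1*(-236937) = ((-18 + (-6 + 8))*(-35))*(-20 + 1) - 1*(-236937) = ((-18 + 2)*(-35))*(-19) + 236937 = -16*(-35)*(-19) + 236937 = 560*(-19) + 236937 = -10640 + 236937 = 226297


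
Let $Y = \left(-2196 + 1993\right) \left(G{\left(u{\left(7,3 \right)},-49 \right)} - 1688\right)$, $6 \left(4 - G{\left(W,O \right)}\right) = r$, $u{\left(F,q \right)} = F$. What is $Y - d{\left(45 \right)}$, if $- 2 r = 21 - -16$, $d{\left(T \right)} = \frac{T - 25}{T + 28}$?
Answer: $\frac{298913809}{876} \approx 3.4123 \cdot 10^{5}$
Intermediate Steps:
$d{\left(T \right)} = \frac{-25 + T}{28 + T}$
$r = - \frac{37}{2}$ ($r = - \frac{21 - -16}{2} = - \frac{21 + 16}{2} = \left(- \frac{1}{2}\right) 37 = - \frac{37}{2} \approx -18.5$)
$G{\left(W,O \right)} = \frac{85}{12}$ ($G{\left(W,O \right)} = 4 - - \frac{37}{12} = 4 + \frac{37}{12} = \frac{85}{12}$)
$Y = \frac{4094713}{12}$ ($Y = \left(-2196 + 1993\right) \left(\frac{85}{12} - 1688\right) = \left(-203\right) \left(- \frac{20171}{12}\right) = \frac{4094713}{12} \approx 3.4123 \cdot 10^{5}$)
$Y - d{\left(45 \right)} = \frac{4094713}{12} - \frac{-25 + 45}{28 + 45} = \frac{4094713}{12} - \frac{1}{73} \cdot 20 = \frac{4094713}{12} - \frac{20}{73} = \frac{298913809}{876}$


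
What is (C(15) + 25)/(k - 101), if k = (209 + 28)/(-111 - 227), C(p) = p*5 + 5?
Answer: -7098/6875 ≈ -1.0324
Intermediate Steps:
C(p) = 5 + 5*p (C(p) = 5*p + 5 = 5 + 5*p)
k = -237/338 (k = 237/(-338) = 237*(-1/338) = -237/338 ≈ -0.70118)
(C(15) + 25)/(k - 101) = ((5 + 5*15) + 25)/(-237/338 - 101) = ((5 + 75) + 25)/(-34375/338) = (80 + 25)*(-338/34375) = 105*(-338/34375) = -7098/6875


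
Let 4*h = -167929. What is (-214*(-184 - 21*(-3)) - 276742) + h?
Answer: -1171321/4 ≈ -2.9283e+5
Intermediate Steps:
h = -167929/4 (h = (1/4)*(-167929) = -167929/4 ≈ -41982.)
(-214*(-184 - 21*(-3)) - 276742) + h = (-214*(-184 - 21*(-3)) - 276742) - 167929/4 = (-214*(-184 + 63) - 276742) - 167929/4 = (-214*(-121) - 276742) - 167929/4 = (25894 - 276742) - 167929/4 = -250848 - 167929/4 = -1171321/4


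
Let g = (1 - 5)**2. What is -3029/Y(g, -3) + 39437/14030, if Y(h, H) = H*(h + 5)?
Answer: 44981401/883890 ≈ 50.890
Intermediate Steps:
g = 16 (g = (-4)**2 = 16)
Y(h, H) = H*(5 + h)
-3029/Y(g, -3) + 39437/14030 = -3029*(-1/(3*(5 + 16))) + 39437/14030 = -3029/((-3*21)) + 39437*(1/14030) = -3029/(-63) + 39437/14030 = -3029*(-1/63) + 39437/14030 = 3029/63 + 39437/14030 = 44981401/883890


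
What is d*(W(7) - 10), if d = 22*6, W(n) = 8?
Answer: -264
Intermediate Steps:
d = 132
d*(W(7) - 10) = 132*(8 - 10) = 132*(-2) = -264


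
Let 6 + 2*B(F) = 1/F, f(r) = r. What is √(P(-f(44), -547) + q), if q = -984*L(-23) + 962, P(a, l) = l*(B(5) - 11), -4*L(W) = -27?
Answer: 3*√21370/10 ≈ 43.855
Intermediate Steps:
L(W) = 27/4 (L(W) = -¼*(-27) = 27/4)
B(F) = -3 + 1/(2*F)
P(a, l) = -139*l/10 (P(a, l) = l*((-3 + (½)/5) - 11) = l*((-3 + (½)*(⅕)) - 11) = l*((-3 + ⅒) - 11) = l*(-29/10 - 11) = l*(-139/10) = -139*l/10)
q = -5680 (q = -984*27/4 + 962 = -6642 + 962 = -5680)
√(P(-f(44), -547) + q) = √(-139/10*(-547) - 5680) = √(76033/10 - 5680) = √(19233/10) = 3*√21370/10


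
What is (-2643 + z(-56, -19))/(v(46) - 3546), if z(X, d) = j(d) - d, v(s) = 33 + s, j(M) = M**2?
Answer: 2263/3467 ≈ 0.65273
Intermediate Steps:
z(X, d) = d**2 - d
(-2643 + z(-56, -19))/(v(46) - 3546) = (-2643 - 19*(-1 - 19))/((33 + 46) - 3546) = (-2643 - 19*(-20))/(79 - 3546) = (-2643 + 380)/(-3467) = -2263*(-1/3467) = 2263/3467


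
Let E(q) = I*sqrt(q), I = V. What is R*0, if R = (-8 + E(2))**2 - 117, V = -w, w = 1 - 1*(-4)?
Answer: 0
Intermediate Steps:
w = 5 (w = 1 + 4 = 5)
V = -5 (V = -1*5 = -5)
I = -5
E(q) = -5*sqrt(q)
R = -117 + (-8 - 5*sqrt(2))**2 (R = (-8 - 5*sqrt(2))**2 - 117 = -117 + (-8 - 5*sqrt(2))**2 ≈ 110.14)
R*0 = (-3 + 80*sqrt(2))*0 = 0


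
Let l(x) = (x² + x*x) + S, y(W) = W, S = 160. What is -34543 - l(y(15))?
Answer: -35153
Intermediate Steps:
l(x) = 160 + 2*x² (l(x) = (x² + x*x) + 160 = (x² + x²) + 160 = 2*x² + 160 = 160 + 2*x²)
-34543 - l(y(15)) = -34543 - (160 + 2*15²) = -34543 - (160 + 2*225) = -34543 - (160 + 450) = -34543 - 1*610 = -34543 - 610 = -35153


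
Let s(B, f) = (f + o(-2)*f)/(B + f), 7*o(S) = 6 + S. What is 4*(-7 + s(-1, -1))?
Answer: -174/7 ≈ -24.857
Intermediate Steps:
o(S) = 6/7 + S/7 (o(S) = (6 + S)/7 = 6/7 + S/7)
s(B, f) = 11*f/(7*(B + f)) (s(B, f) = (f + (6/7 + (⅐)*(-2))*f)/(B + f) = (f + (6/7 - 2/7)*f)/(B + f) = (f + 4*f/7)/(B + f) = (11*f/7)/(B + f) = 11*f/(7*(B + f)))
4*(-7 + s(-1, -1)) = 4*(-7 + (11/7)*(-1)/(-1 - 1)) = 4*(-7 + (11/7)*(-1)/(-2)) = 4*(-7 + (11/7)*(-1)*(-½)) = 4*(-7 + 11/14) = 4*(-87/14) = -174/7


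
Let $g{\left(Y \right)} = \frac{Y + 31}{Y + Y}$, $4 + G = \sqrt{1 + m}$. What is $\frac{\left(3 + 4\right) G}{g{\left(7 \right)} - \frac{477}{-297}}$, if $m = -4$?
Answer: $- \frac{3234}{499} + \frac{1617 i \sqrt{3}}{998} \approx -6.481 + 2.8063 i$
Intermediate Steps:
$G = -4 + i \sqrt{3}$ ($G = -4 + \sqrt{1 - 4} = -4 + \sqrt{-3} = -4 + i \sqrt{3} \approx -4.0 + 1.732 i$)
$g{\left(Y \right)} = \frac{31 + Y}{2 Y}$
$\frac{\left(3 + 4\right) G}{g{\left(7 \right)} - \frac{477}{-297}} = \frac{\left(3 + 4\right) \left(-4 + i \sqrt{3}\right)}{\frac{31 + 7}{2 \cdot 7} - \frac{477}{-297}} = \frac{7 \left(-4 + i \sqrt{3}\right)}{\frac{1}{2} \cdot \frac{1}{7} \cdot 38 - - \frac{53}{33}} = \frac{-28 + 7 i \sqrt{3}}{\frac{19}{7} + \frac{53}{33}} = \frac{-28 + 7 i \sqrt{3}}{\frac{998}{231}} = \left(-28 + 7 i \sqrt{3}\right) \frac{231}{998} = - \frac{3234}{499} + \frac{1617 i \sqrt{3}}{998}$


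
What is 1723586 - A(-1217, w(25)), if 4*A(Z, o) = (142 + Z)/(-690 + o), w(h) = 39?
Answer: 4488216869/2604 ≈ 1.7236e+6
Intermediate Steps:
A(Z, o) = (142 + Z)/(4*(-690 + o)) (A(Z, o) = ((142 + Z)/(-690 + o))/4 = (142 + Z)/(4*(-690 + o)))
1723586 - A(-1217, w(25)) = 1723586 - (142 - 1217)/(4*(-690 + 39)) = 1723586 - (-1075)/(4*(-651)) = 1723586 - (-1)*(-1075)/(4*651) = 1723586 - 1*1075/2604 = 1723586 - 1075/2604 = 4488216869/2604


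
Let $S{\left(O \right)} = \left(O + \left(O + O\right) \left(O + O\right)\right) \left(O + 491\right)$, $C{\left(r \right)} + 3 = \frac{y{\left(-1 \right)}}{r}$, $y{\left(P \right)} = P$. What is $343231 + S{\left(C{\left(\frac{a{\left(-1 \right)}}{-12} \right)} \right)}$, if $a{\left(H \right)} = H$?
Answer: $764491$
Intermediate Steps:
$C{\left(r \right)} = -3 - \frac{1}{r}$
$S{\left(O \right)} = \left(491 + O\right) \left(O + 4 O^{2}\right)$ ($S{\left(O \right)} = \left(O + 2 O 2 O\right) \left(491 + O\right) = \left(O + 4 O^{2}\right) \left(491 + O\right) = \left(491 + O\right) \left(O + 4 O^{2}\right)$)
$343231 + S{\left(C{\left(\frac{a{\left(-1 \right)}}{-12} \right)} \right)} = 343231 + \left(-3 - \frac{1}{\left(-1\right) \frac{1}{-12}}\right) \left(491 + 4 \left(-3 - \frac{1}{\left(-1\right) \frac{1}{-12}}\right)^{2} + 1965 \left(-3 - \frac{1}{\left(-1\right) \frac{1}{-12}}\right)\right) = 343231 + \left(-3 - \frac{1}{\left(-1\right) \left(- \frac{1}{12}\right)}\right) \left(491 + 4 \left(-3 - \frac{1}{\left(-1\right) \left(- \frac{1}{12}\right)}\right)^{2} + 1965 \left(-3 - \frac{1}{\left(-1\right) \left(- \frac{1}{12}\right)}\right)\right) = 343231 + \left(-3 - \frac{1}{\frac{1}{12}}\right) \left(491 + 4 \left(-3 - \frac{1}{\frac{1}{12}}\right)^{2} + 1965 \left(-3 - \frac{1}{\frac{1}{12}}\right)\right) = 343231 + \left(-3 - 12\right) \left(491 + 4 \left(-3 - 12\right)^{2} + 1965 \left(-3 - 12\right)\right) = 343231 - 15 \left(491 + 4 \left(-15\right)^{2} + 1965 \left(-15\right)\right) = 343231 - 15 \left(491 + 4 \cdot 225 - 29475\right) = 343231 - 15 \left(491 + 900 - 29475\right) = 343231 - -421260 = 343231 + 421260 = 764491$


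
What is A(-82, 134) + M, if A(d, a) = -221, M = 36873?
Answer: 36652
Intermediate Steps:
A(-82, 134) + M = -221 + 36873 = 36652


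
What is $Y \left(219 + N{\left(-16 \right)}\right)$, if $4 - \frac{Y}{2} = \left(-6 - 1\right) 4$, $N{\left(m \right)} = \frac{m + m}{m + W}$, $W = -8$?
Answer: $\frac{42304}{3} \approx 14101.0$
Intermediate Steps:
$N{\left(m \right)} = \frac{2 m}{-8 + m}$ ($N{\left(m \right)} = \frac{m + m}{m - 8} = \frac{2 m}{-8 + m}$)
$Y = 64$ ($Y = 8 - 2 \left(-6 - 1\right) 4 = 8 - 2 \left(\left(-7\right) 4\right) = 8 - -56 = 8 + 56 = 64$)
$Y \left(219 + N{\left(-16 \right)}\right) = 64 \left(219 + 2 \left(-16\right) \frac{1}{-8 - 16}\right) = 64 \left(219 + 2 \left(-16\right) \frac{1}{-24}\right) = 64 \left(219 + 2 \left(-16\right) \left(- \frac{1}{24}\right)\right) = 64 \left(219 + \frac{4}{3}\right) = 64 \cdot \frac{661}{3} = \frac{42304}{3}$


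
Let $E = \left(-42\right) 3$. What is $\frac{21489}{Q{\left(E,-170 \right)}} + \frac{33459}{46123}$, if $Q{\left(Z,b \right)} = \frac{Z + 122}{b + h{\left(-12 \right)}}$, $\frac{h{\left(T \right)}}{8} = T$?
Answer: $\frac{131821307469}{92246} \approx 1.429 \cdot 10^{6}$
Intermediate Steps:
$h{\left(T \right)} = 8 T$
$E = -126$
$Q{\left(Z,b \right)} = \frac{122 + Z}{-96 + b}$ ($Q{\left(Z,b \right)} = \frac{Z + 122}{b + 8 \left(-12\right)} = \frac{122 + Z}{b - 96} = \frac{122 + Z}{-96 + b}$)
$\frac{21489}{Q{\left(E,-170 \right)}} + \frac{33459}{46123} = \frac{21489}{\frac{1}{-96 - 170} \left(122 - 126\right)} + \frac{33459}{46123} = \frac{21489}{\frac{1}{-266} \left(-4\right)} + 33459 \cdot \frac{1}{46123} = \frac{21489}{\left(- \frac{1}{266}\right) \left(-4\right)} + \frac{33459}{46123} = \frac{21489}{\frac{2}{133}} + \frac{33459}{46123} = 21489 \cdot \frac{133}{2} + \frac{33459}{46123} = \frac{2858037}{2} + \frac{33459}{46123} = \frac{131821307469}{92246}$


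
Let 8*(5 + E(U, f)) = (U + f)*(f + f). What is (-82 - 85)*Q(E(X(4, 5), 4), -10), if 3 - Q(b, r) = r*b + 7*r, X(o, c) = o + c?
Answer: -25551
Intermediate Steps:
X(o, c) = c + o
E(U, f) = -5 + f*(U + f)/4 (E(U, f) = -5 + ((U + f)*(f + f))/8 = -5 + ((U + f)*(2*f))/8 = -5 + (2*f*(U + f))/8 = -5 + f*(U + f)/4)
Q(b, r) = 3 - 7*r - b*r (Q(b, r) = 3 - (r*b + 7*r) = 3 - (b*r + 7*r) = 3 - (7*r + b*r) = 3 + (-7*r - b*r) = 3 - 7*r - b*r)
(-82 - 85)*Q(E(X(4, 5), 4), -10) = (-82 - 85)*(3 - 7*(-10) - 1*(-5 + (¼)*4² + (¼)*(5 + 4)*4)*(-10)) = -167*(3 + 70 - 1*(-5 + (¼)*16 + (¼)*9*4)*(-10)) = -167*(3 + 70 - 1*(-5 + 4 + 9)*(-10)) = -167*(3 + 70 - 1*8*(-10)) = -167*(3 + 70 + 80) = -167*153 = -25551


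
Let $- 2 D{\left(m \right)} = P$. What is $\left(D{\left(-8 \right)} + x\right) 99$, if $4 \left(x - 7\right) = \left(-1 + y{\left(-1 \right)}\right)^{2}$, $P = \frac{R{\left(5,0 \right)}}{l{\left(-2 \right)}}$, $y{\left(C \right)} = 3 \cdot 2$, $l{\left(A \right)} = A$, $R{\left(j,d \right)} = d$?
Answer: $\frac{5247}{4} \approx 1311.8$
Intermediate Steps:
$y{\left(C \right)} = 6$
$P = 0$ ($P = \frac{0}{-2} = 0 \left(- \frac{1}{2}\right) = 0$)
$D{\left(m \right)} = 0$ ($D{\left(m \right)} = \left(- \frac{1}{2}\right) 0 = 0$)
$x = \frac{53}{4}$ ($x = 7 + \frac{\left(-1 + 6\right)^{2}}{4} = 7 + \frac{5^{2}}{4} = 7 + \frac{1}{4} \cdot 25 = 7 + \frac{25}{4} = \frac{53}{4} \approx 13.25$)
$\left(D{\left(-8 \right)} + x\right) 99 = \left(0 + \frac{53}{4}\right) 99 = \frac{53}{4} \cdot 99 = \frac{5247}{4}$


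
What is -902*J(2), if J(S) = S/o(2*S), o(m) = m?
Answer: -451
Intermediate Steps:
J(S) = 1/2 (J(S) = S/((2*S)) = S*(1/(2*S)) = 1/2)
-902*J(2) = -902*1/2 = -451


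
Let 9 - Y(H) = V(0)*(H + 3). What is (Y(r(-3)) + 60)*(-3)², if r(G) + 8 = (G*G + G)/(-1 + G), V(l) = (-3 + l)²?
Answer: 2295/2 ≈ 1147.5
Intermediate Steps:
r(G) = -8 + (G + G²)/(-1 + G) (r(G) = -8 + (G*G + G)/(-1 + G) = -8 + (G² + G)/(-1 + G) = -8 + (G + G²)/(-1 + G))
Y(H) = -18 - 9*H (Y(H) = 9 - (-3 + 0)²*(H + 3) = 9 - (-3)²*(3 + H) = 9 - 9*(3 + H) = 9 - (27 + 9*H) = 9 + (-27 - 9*H) = -18 - 9*H)
(Y(r(-3)) + 60)*(-3)² = ((-18 - 9*(8 + (-3)² - 7*(-3))/(-1 - 3)) + 60)*(-3)² = ((-18 - 9*(8 + 9 + 21)/(-4)) + 60)*9 = ((-18 - (-9)*38/4) + 60)*9 = ((-18 - 9*(-19/2)) + 60)*9 = ((-18 + 171/2) + 60)*9 = (135/2 + 60)*9 = (255/2)*9 = 2295/2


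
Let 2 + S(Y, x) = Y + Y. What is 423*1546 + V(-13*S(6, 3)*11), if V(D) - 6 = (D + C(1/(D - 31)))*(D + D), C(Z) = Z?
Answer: 6930642064/1461 ≈ 4.7438e+6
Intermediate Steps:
S(Y, x) = -2 + 2*Y (S(Y, x) = -2 + (Y + Y) = -2 + 2*Y)
V(D) = 6 + 2*D*(D + 1/(-31 + D)) (V(D) = 6 + (D + 1/(D - 31))*(D + D) = 6 + (D + 1/(-31 + D))*(2*D) = 6 + 2*D*(D + 1/(-31 + D)))
423*1546 + V(-13*S(6, 3)*11) = 423*1546 + 2*(-13*(-2 + 2*6)*11 + (-31 - 13*(-2 + 2*6)*11)*(3 + (-13*(-2 + 2*6)*11)²))/(-31 - 13*(-2 + 2*6)*11) = 653958 + 2*(-13*(-2 + 12)*11 + (-31 - 13*(-2 + 12)*11)*(3 + (-13*(-2 + 12)*11)²))/(-31 - 13*(-2 + 12)*11) = 653958 + 2*(-13*10*11 + (-31 - 13*10*11)*(3 + (-13*10*11)²))/(-31 - 13*10*11) = 653958 + 2*(-130*11 + (-31 - 130*11)*(3 + (-130*11)²))/(-31 - 130*11) = 653958 + 2*(-1430 + (-31 - 1430)*(3 + (-1430)²))/(-31 - 1430) = 653958 + 2*(-1430 - 1461*(3 + 2044900))/(-1461) = 653958 + 2*(-1/1461)*(-1430 - 1461*2044903) = 653958 + 2*(-1/1461)*(-1430 - 2987603283) = 653958 + 2*(-1/1461)*(-2987604713) = 653958 + 5975209426/1461 = 6930642064/1461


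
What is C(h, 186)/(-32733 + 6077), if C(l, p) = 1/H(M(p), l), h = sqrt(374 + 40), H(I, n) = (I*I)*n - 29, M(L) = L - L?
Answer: 1/773024 ≈ 1.2936e-6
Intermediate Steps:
M(L) = 0
H(I, n) = -29 + n*I**2 (H(I, n) = I**2*n - 29 = n*I**2 - 29 = -29 + n*I**2)
h = 3*sqrt(46) (h = sqrt(414) = 3*sqrt(46) ≈ 20.347)
C(l, p) = -1/29 (C(l, p) = 1/(-29 + l*0**2) = 1/(-29 + l*0) = 1/(-29 + 0) = 1/(-29) = -1/29)
C(h, 186)/(-32733 + 6077) = -1/(29*(-32733 + 6077)) = -1/29/(-26656) = -1/29*(-1/26656) = 1/773024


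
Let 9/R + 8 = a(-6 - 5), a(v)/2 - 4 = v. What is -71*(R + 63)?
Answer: -97767/22 ≈ -4444.0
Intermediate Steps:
a(v) = 8 + 2*v
R = -9/22 (R = 9/(-8 + (8 + 2*(-6 - 5))) = 9/(-8 + (8 + 2*(-11))) = 9/(-8 + (8 - 22)) = 9/(-8 - 14) = 9/(-22) = 9*(-1/22) = -9/22 ≈ -0.40909)
-71*(R + 63) = -71*(-9/22 + 63) = -71*1377/22 = -97767/22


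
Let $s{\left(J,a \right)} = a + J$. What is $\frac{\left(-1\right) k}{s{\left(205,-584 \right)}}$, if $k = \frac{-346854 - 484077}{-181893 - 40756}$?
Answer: $\frac{830931}{84383971} \approx 0.009847$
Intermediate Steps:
$s{\left(J,a \right)} = J + a$
$k = \frac{830931}{222649}$ ($k = - \frac{830931}{-222649} = \left(-830931\right) \left(- \frac{1}{222649}\right) = \frac{830931}{222649} \approx 3.732$)
$\frac{\left(-1\right) k}{s{\left(205,-584 \right)}} = \frac{\left(-1\right) \frac{830931}{222649}}{205 - 584} = - \frac{830931}{222649 \left(-379\right)} = \left(- \frac{830931}{222649}\right) \left(- \frac{1}{379}\right) = \frac{830931}{84383971}$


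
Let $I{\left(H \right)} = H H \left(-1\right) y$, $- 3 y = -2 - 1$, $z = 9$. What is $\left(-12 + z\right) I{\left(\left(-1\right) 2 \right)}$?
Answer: $12$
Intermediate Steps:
$y = 1$ ($y = - \frac{-2 - 1}{3} = \left(- \frac{1}{3}\right) \left(-3\right) = 1$)
$I{\left(H \right)} = - H^{2}$ ($I{\left(H \right)} = H H \left(-1\right) 1 = H^{2} \left(-1\right) 1 = - H^{2} \cdot 1 = - H^{2}$)
$\left(-12 + z\right) I{\left(\left(-1\right) 2 \right)} = \left(-12 + 9\right) \left(- \left(\left(-1\right) 2\right)^{2}\right) = - 3 \left(- \left(-2\right)^{2}\right) = - 3 \left(\left(-1\right) 4\right) = \left(-3\right) \left(-4\right) = 12$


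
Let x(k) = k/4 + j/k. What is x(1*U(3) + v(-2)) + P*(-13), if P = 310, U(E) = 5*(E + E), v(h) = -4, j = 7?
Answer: -52302/13 ≈ -4023.2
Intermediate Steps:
U(E) = 10*E (U(E) = 5*(2*E) = 10*E)
x(k) = 7/k + k/4 (x(k) = k/4 + 7/k = 7/k + k/4)
x(1*U(3) + v(-2)) + P*(-13) = (7/(1*(10*3) - 4) + (1*(10*3) - 4)/4) + 310*(-13) = (7/(1*30 - 4) + (1*30 - 4)/4) - 4030 = (7/(30 - 4) + (30 - 4)/4) - 4030 = (7/26 + (1/4)*26) - 4030 = (7*(1/26) + 13/2) - 4030 = (7/26 + 13/2) - 4030 = 88/13 - 4030 = -52302/13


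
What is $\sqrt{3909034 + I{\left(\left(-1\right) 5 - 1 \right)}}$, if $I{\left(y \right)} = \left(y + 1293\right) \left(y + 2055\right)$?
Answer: $\sqrt{6546097} \approx 2558.5$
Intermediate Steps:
$I{\left(y \right)} = \left(1293 + y\right) \left(2055 + y\right)$
$\sqrt{3909034 + I{\left(\left(-1\right) 5 - 1 \right)}} = \sqrt{3909034 + \left(2657115 + \left(\left(-1\right) 5 - 1\right)^{2} + 3348 \left(\left(-1\right) 5 - 1\right)\right)} = \sqrt{3909034 + \left(2657115 + \left(-5 - 1\right)^{2} + 3348 \left(-5 - 1\right)\right)} = \sqrt{3909034 + \left(2657115 + \left(-6\right)^{2} + 3348 \left(-6\right)\right)} = \sqrt{3909034 + \left(2657115 + 36 - 20088\right)} = \sqrt{3909034 + 2637063} = \sqrt{6546097}$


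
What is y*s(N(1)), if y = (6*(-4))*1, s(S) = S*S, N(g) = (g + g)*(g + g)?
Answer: -384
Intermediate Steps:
N(g) = 4*g**2 (N(g) = (2*g)*(2*g) = 4*g**2)
s(S) = S**2
y = -24 (y = -24*1 = -24)
y*s(N(1)) = -24*(4*1**2)**2 = -24*(4*1)**2 = -24*4**2 = -24*16 = -384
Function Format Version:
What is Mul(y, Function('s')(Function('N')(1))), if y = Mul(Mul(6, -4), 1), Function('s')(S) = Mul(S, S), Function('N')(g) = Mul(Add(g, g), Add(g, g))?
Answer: -384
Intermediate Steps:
Function('N')(g) = Mul(4, Pow(g, 2)) (Function('N')(g) = Mul(Mul(2, g), Mul(2, g)) = Mul(4, Pow(g, 2)))
Function('s')(S) = Pow(S, 2)
y = -24 (y = Mul(-24, 1) = -24)
Mul(y, Function('s')(Function('N')(1))) = Mul(-24, Pow(Mul(4, Pow(1, 2)), 2)) = Mul(-24, Pow(Mul(4, 1), 2)) = Mul(-24, Pow(4, 2)) = Mul(-24, 16) = -384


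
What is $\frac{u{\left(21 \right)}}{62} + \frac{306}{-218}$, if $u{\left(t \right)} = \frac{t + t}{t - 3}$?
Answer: $- \frac{27695}{20274} \approx -1.366$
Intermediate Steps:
$u{\left(t \right)} = \frac{2 t}{-3 + t}$
$\frac{u{\left(21 \right)}}{62} + \frac{306}{-218} = \frac{2 \cdot 21 \frac{1}{-3 + 21}}{62} + \frac{306}{-218} = 2 \cdot 21 \cdot \frac{1}{18} \cdot \frac{1}{62} + 306 \left(- \frac{1}{218}\right) = 2 \cdot 21 \cdot \frac{1}{18} \cdot \frac{1}{62} - \frac{153}{109} = \frac{7}{3} \cdot \frac{1}{62} - \frac{153}{109} = \frac{7}{186} - \frac{153}{109} = - \frac{27695}{20274}$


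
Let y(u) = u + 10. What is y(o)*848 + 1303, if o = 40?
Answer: 43703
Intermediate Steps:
y(u) = 10 + u
y(o)*848 + 1303 = (10 + 40)*848 + 1303 = 50*848 + 1303 = 42400 + 1303 = 43703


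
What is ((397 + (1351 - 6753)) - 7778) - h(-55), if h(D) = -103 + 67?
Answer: -12747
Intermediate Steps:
h(D) = -36
((397 + (1351 - 6753)) - 7778) - h(-55) = ((397 + (1351 - 6753)) - 7778) - 1*(-36) = ((397 - 5402) - 7778) + 36 = (-5005 - 7778) + 36 = -12783 + 36 = -12747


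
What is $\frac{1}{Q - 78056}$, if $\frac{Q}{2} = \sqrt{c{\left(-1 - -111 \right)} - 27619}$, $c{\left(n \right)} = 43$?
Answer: $- \frac{9757}{761606180} - \frac{3 i \sqrt{766}}{1523212360} \approx -1.2811 \cdot 10^{-5} - 5.451 \cdot 10^{-8} i$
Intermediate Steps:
$Q = 12 i \sqrt{766}$ ($Q = 2 \sqrt{43 - 27619} = 2 \sqrt{-27576} = 2 \cdot 6 i \sqrt{766} = 12 i \sqrt{766} \approx 332.12 i$)
$\frac{1}{Q - 78056} = \frac{1}{12 i \sqrt{766} - 78056} = \frac{1}{-78056 + 12 i \sqrt{766}}$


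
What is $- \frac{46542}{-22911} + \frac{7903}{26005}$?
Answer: $\frac{66256683}{28371455} \approx 2.3353$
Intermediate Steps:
$- \frac{46542}{-22911} + \frac{7903}{26005} = \left(-46542\right) \left(- \frac{1}{22911}\right) + 7903 \cdot \frac{1}{26005} = \frac{15514}{7637} + \frac{1129}{3715} = \frac{66256683}{28371455}$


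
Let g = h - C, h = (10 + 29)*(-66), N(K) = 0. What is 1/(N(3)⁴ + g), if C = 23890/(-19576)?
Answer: -9788/25182367 ≈ -0.00038868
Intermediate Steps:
h = -2574 (h = 39*(-66) = -2574)
C = -11945/9788 (C = 23890*(-1/19576) = -11945/9788 ≈ -1.2204)
g = -25182367/9788 (g = -2574 - 1*(-11945/9788) = -2574 + 11945/9788 = -25182367/9788 ≈ -2572.8)
1/(N(3)⁴ + g) = 1/(0⁴ - 25182367/9788) = 1/(0 - 25182367/9788) = 1/(-25182367/9788) = -9788/25182367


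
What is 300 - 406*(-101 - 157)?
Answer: 105048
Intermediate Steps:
300 - 406*(-101 - 157) = 300 - 406*(-258) = 300 + 104748 = 105048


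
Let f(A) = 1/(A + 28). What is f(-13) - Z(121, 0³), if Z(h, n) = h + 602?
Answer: -10844/15 ≈ -722.93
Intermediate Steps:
Z(h, n) = 602 + h
f(A) = 1/(28 + A)
f(-13) - Z(121, 0³) = 1/(28 - 13) - (602 + 121) = 1/15 - 1*723 = 1/15 - 723 = -10844/15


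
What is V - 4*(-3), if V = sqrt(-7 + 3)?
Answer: 12 + 2*I ≈ 12.0 + 2.0*I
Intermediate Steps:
V = 2*I (V = sqrt(-4) = 2*I ≈ 2.0*I)
V - 4*(-3) = 2*I - 4*(-3) = 2*I + 12 = 12 + 2*I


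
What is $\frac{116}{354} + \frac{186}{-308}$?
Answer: $- \frac{7529}{27258} \approx -0.27621$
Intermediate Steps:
$\frac{116}{354} + \frac{186}{-308} = 116 \cdot \frac{1}{354} + 186 \left(- \frac{1}{308}\right) = \frac{58}{177} - \frac{93}{154} = - \frac{7529}{27258}$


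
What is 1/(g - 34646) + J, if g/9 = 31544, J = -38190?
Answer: -9518857499/249250 ≈ -38190.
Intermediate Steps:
g = 283896 (g = 9*31544 = 283896)
1/(g - 34646) + J = 1/(283896 - 34646) - 38190 = 1/249250 - 38190 = -9518857499/249250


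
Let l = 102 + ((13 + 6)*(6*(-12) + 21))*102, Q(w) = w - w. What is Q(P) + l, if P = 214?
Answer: -98736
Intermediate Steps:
Q(w) = 0
l = -98736 (l = 102 + (19*(-72 + 21))*102 = 102 + (19*(-51))*102 = 102 - 969*102 = 102 - 98838 = -98736)
Q(P) + l = 0 - 98736 = -98736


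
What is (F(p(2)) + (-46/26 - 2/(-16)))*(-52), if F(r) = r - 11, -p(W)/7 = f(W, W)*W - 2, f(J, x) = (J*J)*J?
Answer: 11507/2 ≈ 5753.5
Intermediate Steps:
f(J, x) = J³ (f(J, x) = J²*J = J³)
p(W) = 14 - 7*W⁴ (p(W) = -7*(W³*W - 2) = -7*(W⁴ - 2) = -7*(-2 + W⁴) = 14 - 7*W⁴)
F(r) = -11 + r
(F(p(2)) + (-46/26 - 2/(-16)))*(-52) = ((-11 + (14 - 7*2⁴)) + (-46/26 - 2/(-16)))*(-52) = ((-11 + (14 - 7*16)) + (-46*1/26 - 2*(-1/16)))*(-52) = ((-11 + (14 - 112)) + (-23/13 + ⅛))*(-52) = ((-11 - 98) - 171/104)*(-52) = (-109 - 171/104)*(-52) = -11507/104*(-52) = 11507/2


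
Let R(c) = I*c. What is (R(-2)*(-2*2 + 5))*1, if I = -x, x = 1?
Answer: 2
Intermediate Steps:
I = -1 (I = -1*1 = -1)
R(c) = -c
(R(-2)*(-2*2 + 5))*1 = ((-1*(-2))*(-2*2 + 5))*1 = (2*(-4 + 5))*1 = (2*1)*1 = 2*1 = 2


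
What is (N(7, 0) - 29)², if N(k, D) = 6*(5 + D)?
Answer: 1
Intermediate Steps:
N(k, D) = 30 + 6*D
(N(7, 0) - 29)² = ((30 + 6*0) - 29)² = ((30 + 0) - 29)² = (30 - 29)² = 1² = 1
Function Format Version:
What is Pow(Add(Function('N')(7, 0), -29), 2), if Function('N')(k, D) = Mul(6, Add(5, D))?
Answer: 1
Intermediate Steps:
Function('N')(k, D) = Add(30, Mul(6, D))
Pow(Add(Function('N')(7, 0), -29), 2) = Pow(Add(Add(30, Mul(6, 0)), -29), 2) = Pow(Add(Add(30, 0), -29), 2) = Pow(Add(30, -29), 2) = Pow(1, 2) = 1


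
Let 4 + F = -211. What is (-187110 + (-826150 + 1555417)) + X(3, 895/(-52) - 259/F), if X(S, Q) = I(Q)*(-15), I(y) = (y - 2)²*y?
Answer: 173282263140448719/279483006400 ≈ 6.2001e+5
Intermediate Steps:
F = -215 (F = -4 - 211 = -215)
I(y) = y*(-2 + y)² (I(y) = (-2 + y)²*y = y*(-2 + y)²)
X(S, Q) = -15*Q*(-2 + Q)² (X(S, Q) = (Q*(-2 + Q)²)*(-15) = -15*Q*(-2 + Q)²)
(-187110 + (-826150 + 1555417)) + X(3, 895/(-52) - 259/F) = (-187110 + (-826150 + 1555417)) - 15*(895/(-52) - 259/(-215))*(-2 + (895/(-52) - 259/(-215)))² = (-187110 + 729267) - 15*(895*(-1/52) - 259*(-1/215))*(-2 + (895*(-1/52) - 259*(-1/215)))² = 542157 - 15*(-895/52 + 259/215)*(-2 + (-895/52 + 259/215))² = 542157 - 15*(-178957/11180)*(-2 - 178957/11180)² = 542157 - 15*(-178957/11180)*(-201317/11180)² = 542157 - 15*(-178957/11180)*40528534489/124992400 = 542157 + 21758594839643919/279483006400 = 173282263140448719/279483006400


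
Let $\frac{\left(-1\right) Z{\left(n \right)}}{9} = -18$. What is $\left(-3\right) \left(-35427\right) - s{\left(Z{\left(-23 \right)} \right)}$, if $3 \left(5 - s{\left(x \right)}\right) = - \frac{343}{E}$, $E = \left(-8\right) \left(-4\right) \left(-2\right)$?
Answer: $\frac{20405335}{192} \approx 1.0628 \cdot 10^{5}$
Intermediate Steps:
$Z{\left(n \right)} = 162$ ($Z{\left(n \right)} = \left(-9\right) \left(-18\right) = 162$)
$E = -64$ ($E = 32 \left(-2\right) = -64$)
$s{\left(x \right)} = \frac{617}{192}$ ($s{\left(x \right)} = 5 - \frac{\left(-343\right) \frac{1}{-64}}{3} = 5 - \frac{\left(-343\right) \left(- \frac{1}{64}\right)}{3} = 5 - \frac{343}{192} = \frac{617}{192}$)
$\left(-3\right) \left(-35427\right) - s{\left(Z{\left(-23 \right)} \right)} = \left(-3\right) \left(-35427\right) - \frac{617}{192} = 106281 - \frac{617}{192} = \frac{20405335}{192}$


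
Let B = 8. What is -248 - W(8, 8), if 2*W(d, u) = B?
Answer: -252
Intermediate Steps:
W(d, u) = 4 (W(d, u) = (½)*8 = 4)
-248 - W(8, 8) = -248 - 1*4 = -248 - 4 = -252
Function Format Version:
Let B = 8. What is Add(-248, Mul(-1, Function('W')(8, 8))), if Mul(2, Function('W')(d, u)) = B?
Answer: -252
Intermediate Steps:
Function('W')(d, u) = 4 (Function('W')(d, u) = Mul(Rational(1, 2), 8) = 4)
Add(-248, Mul(-1, Function('W')(8, 8))) = Add(-248, Mul(-1, 4)) = Add(-248, -4) = -252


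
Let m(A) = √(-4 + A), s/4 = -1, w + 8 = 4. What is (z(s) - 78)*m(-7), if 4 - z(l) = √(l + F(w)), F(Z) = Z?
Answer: 2*√22 - 74*I*√11 ≈ 9.3808 - 245.43*I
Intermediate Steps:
w = -4 (w = -8 + 4 = -4)
s = -4 (s = 4*(-1) = -4)
z(l) = 4 - √(-4 + l) (z(l) = 4 - √(l - 4) = 4 - √(-4 + l))
(z(s) - 78)*m(-7) = ((4 - √(-4 - 4)) - 78)*√(-4 - 7) = ((4 - √(-8)) - 78)*√(-11) = ((4 - 2*I*√2) - 78)*(I*√11) = (-74 - 2*I*√2)*(I*√11) = I*√11*(-74 - 2*I*√2)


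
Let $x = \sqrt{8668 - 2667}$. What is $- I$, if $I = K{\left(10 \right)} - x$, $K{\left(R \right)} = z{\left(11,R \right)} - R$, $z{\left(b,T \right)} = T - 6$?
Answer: $6 + \sqrt{6001} \approx 83.466$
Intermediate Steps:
$z{\left(b,T \right)} = -6 + T$
$K{\left(R \right)} = -6$ ($K{\left(R \right)} = \left(-6 + R\right) - R = -6$)
$x = \sqrt{6001} \approx 77.466$
$I = -6 - \sqrt{6001} \approx -83.466$
$- I = - (-6 - \sqrt{6001}) = 6 + \sqrt{6001}$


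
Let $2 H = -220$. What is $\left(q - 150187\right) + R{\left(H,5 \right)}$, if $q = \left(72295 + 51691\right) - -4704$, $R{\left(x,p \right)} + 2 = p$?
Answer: $-21494$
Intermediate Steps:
$H = -110$ ($H = \frac{1}{2} \left(-220\right) = -110$)
$R{\left(x,p \right)} = -2 + p$
$q = 128690$ ($q = 123986 + \left(-47660 + 52364\right) = 123986 + 4704 = 128690$)
$\left(q - 150187\right) + R{\left(H,5 \right)} = \left(128690 - 150187\right) + \left(-2 + 5\right) = -21497 + 3 = -21494$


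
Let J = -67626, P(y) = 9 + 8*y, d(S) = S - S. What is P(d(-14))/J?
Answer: -1/7514 ≈ -0.00013308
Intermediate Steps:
d(S) = 0
P(d(-14))/J = (9 + 8*0)/(-67626) = (9 + 0)*(-1/67626) = 9*(-1/67626) = -1/7514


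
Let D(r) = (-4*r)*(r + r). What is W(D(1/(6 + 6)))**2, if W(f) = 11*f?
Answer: 121/324 ≈ 0.37346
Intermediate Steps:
D(r) = -8*r**2 (D(r) = (-4*r)*(2*r) = -8*r**2)
W(D(1/(6 + 6)))**2 = (11*(-8/(6 + 6)**2))**2 = (11*(-8*(1/12)**2))**2 = (11*(-8*1/144))**2 = (11*(-1/18))**2 = (-11/18)**2 = 121/324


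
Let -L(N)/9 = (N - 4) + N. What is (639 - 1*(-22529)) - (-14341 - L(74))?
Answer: 36213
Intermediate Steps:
L(N) = 36 - 18*N (L(N) = -9*((N - 4) + N) = -9*((-4 + N) + N) = -9*(-4 + 2*N) = 36 - 18*N)
(639 - 1*(-22529)) - (-14341 - L(74)) = (639 - 1*(-22529)) - (-14341 - (36 - 18*74)) = (639 + 22529) - (-14341 - (36 - 1332)) = 23168 - (-14341 - 1*(-1296)) = 23168 - (-14341 + 1296) = 23168 - 1*(-13045) = 23168 + 13045 = 36213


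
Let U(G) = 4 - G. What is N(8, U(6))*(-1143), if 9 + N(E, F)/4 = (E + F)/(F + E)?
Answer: 36576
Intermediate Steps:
N(E, F) = -32 (N(E, F) = -36 + 4*((E + F)/(F + E)) = -36 + 4*((E + F)/(E + F)) = -36 + 4*1 = -36 + 4 = -32)
N(8, U(6))*(-1143) = -32*(-1143) = 36576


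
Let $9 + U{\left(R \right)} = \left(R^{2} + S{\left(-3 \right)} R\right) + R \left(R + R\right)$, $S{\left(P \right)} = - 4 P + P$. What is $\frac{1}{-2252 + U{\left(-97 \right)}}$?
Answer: $\frac{1}{25093} \approx 3.9852 \cdot 10^{-5}$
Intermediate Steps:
$S{\left(P \right)} = - 3 P$
$U{\left(R \right)} = -9 + 3 R^{2} + 9 R$ ($U{\left(R \right)} = -9 + \left(\left(R^{2} + \left(-3\right) \left(-3\right) R\right) + R \left(R + R\right)\right) = -9 + \left(\left(R^{2} + 9 R\right) + R 2 R\right) = -9 + \left(\left(R^{2} + 9 R\right) + 2 R^{2}\right) = -9 + \left(3 R^{2} + 9 R\right) = -9 + 3 R^{2} + 9 R$)
$\frac{1}{-2252 + U{\left(-97 \right)}} = \frac{1}{-2252 + \left(-9 + 3 \left(-97\right)^{2} + 9 \left(-97\right)\right)} = \frac{1}{-2252 - -27345} = \frac{1}{-2252 + 27345} = \frac{1}{25093}$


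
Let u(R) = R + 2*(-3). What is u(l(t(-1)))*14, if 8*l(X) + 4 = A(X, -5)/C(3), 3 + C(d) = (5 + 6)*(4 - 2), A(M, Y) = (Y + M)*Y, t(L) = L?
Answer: -3353/38 ≈ -88.237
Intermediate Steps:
A(M, Y) = Y*(M + Y) (A(M, Y) = (M + Y)*Y = Y*(M + Y))
C(d) = 19 (C(d) = -3 + (5 + 6)*(4 - 2) = -3 + 11*2 = -3 + 22 = 19)
l(X) = -51/152 - 5*X/152 (l(X) = -½ + (-5*(X - 5)/19)/8 = -½ + (-5*(-5 + X)*(1/19))/8 = -½ + ((25 - 5*X)*(1/19))/8 = -½ + (25/19 - 5*X/19)/8 = -½ + (25/152 - 5*X/152) = -51/152 - 5*X/152)
u(R) = -6 + R (u(R) = R - 6 = -6 + R)
u(l(t(-1)))*14 = (-6 + (-51/152 - 5/152*(-1)))*14 = (-6 + (-51/152 + 5/152))*14 = (-6 - 23/76)*14 = -479/76*14 = -3353/38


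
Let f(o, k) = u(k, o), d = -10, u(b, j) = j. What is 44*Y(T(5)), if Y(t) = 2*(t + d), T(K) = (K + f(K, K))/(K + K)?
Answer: -792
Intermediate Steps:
f(o, k) = o
T(K) = 1 (T(K) = (K + K)/(K + K) = (2*K)/((2*K)) = (2*K)*(1/(2*K)) = 1)
Y(t) = -20 + 2*t (Y(t) = 2*(t - 10) = 2*(-10 + t) = -20 + 2*t)
44*Y(T(5)) = 44*(-20 + 2*1) = 44*(-20 + 2) = 44*(-18) = -792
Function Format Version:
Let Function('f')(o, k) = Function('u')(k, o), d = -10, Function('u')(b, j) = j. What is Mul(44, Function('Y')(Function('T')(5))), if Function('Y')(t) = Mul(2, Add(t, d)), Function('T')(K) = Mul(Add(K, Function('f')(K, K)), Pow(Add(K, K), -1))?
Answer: -792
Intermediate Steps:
Function('f')(o, k) = o
Function('T')(K) = 1 (Function('T')(K) = Mul(Add(K, K), Pow(Add(K, K), -1)) = Mul(Mul(2, K), Pow(Mul(2, K), -1)) = Mul(Mul(2, K), Mul(Rational(1, 2), Pow(K, -1))) = 1)
Function('Y')(t) = Add(-20, Mul(2, t)) (Function('Y')(t) = Mul(2, Add(t, -10)) = Mul(2, Add(-10, t)) = Add(-20, Mul(2, t)))
Mul(44, Function('Y')(Function('T')(5))) = Mul(44, Add(-20, Mul(2, 1))) = Mul(44, Add(-20, 2)) = Mul(44, -18) = -792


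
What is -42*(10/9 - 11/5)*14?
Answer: 9604/15 ≈ 640.27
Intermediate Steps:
-42*(10/9 - 11/5)*14 = -42*(-49/45)*14 = (686/15)*14 = 9604/15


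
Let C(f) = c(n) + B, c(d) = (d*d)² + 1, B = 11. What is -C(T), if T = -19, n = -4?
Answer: -268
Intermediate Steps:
c(d) = 1 + d⁴ (c(d) = (d²)² + 1 = d⁴ + 1 = 1 + d⁴)
C(f) = 268 (C(f) = (1 + (-4)⁴) + 11 = (1 + 256) + 11 = 257 + 11 = 268)
-C(T) = -1*268 = -268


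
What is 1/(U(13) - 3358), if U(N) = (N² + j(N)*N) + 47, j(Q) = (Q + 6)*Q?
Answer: 1/69 ≈ 0.014493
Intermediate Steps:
j(Q) = Q*(6 + Q) (j(Q) = (6 + Q)*Q = Q*(6 + Q))
U(N) = 47 + N² + N²*(6 + N) (U(N) = (N² + (N*(6 + N))*N) + 47 = (N² + N²*(6 + N)) + 47 = 47 + N² + N²*(6 + N))
1/(U(13) - 3358) = 1/((47 + 13³ + 7*13²) - 3358) = 1/((47 + 2197 + 7*169) - 3358) = 1/((47 + 2197 + 1183) - 3358) = 1/(3427 - 3358) = 1/69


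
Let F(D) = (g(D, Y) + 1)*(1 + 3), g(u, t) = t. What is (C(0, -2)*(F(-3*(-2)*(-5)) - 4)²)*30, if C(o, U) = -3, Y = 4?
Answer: -23040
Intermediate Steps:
F(D) = 20 (F(D) = (4 + 1)*(1 + 3) = 5*4 = 20)
(C(0, -2)*(F(-3*(-2)*(-5)) - 4)²)*30 = -3*(20 - 4)²*30 = -3*16²*30 = -3*256*30 = -768*30 = -23040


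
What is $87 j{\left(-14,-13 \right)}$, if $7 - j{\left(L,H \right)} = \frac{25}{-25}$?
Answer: $696$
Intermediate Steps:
$j{\left(L,H \right)} = 8$ ($j{\left(L,H \right)} = 7 - \frac{25}{-25} = 7 - 25 \left(- \frac{1}{25}\right) = 7 - -1 = 7 + 1 = 8$)
$87 j{\left(-14,-13 \right)} = 87 \cdot 8 = 696$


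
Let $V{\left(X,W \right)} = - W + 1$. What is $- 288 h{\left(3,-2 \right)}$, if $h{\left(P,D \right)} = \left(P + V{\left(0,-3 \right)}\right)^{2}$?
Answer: $-14112$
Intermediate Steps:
$V{\left(X,W \right)} = 1 - W$
$h{\left(P,D \right)} = \left(4 + P\right)^{2}$ ($h{\left(P,D \right)} = \left(P + \left(1 - -3\right)\right)^{2} = \left(P + \left(1 + 3\right)\right)^{2} = \left(P + 4\right)^{2} = \left(4 + P\right)^{2}$)
$- 288 h{\left(3,-2 \right)} = - 288 \left(4 + 3\right)^{2} = - 288 \cdot 7^{2} = \left(-288\right) 49 = -14112$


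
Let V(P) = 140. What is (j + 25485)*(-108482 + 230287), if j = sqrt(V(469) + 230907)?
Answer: 3104200425 + 121805*sqrt(231047) ≈ 3.1628e+9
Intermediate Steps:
j = sqrt(231047) (j = sqrt(140 + 230907) = sqrt(231047) ≈ 480.67)
(j + 25485)*(-108482 + 230287) = (sqrt(231047) + 25485)*(-108482 + 230287) = (25485 + sqrt(231047))*121805 = 3104200425 + 121805*sqrt(231047)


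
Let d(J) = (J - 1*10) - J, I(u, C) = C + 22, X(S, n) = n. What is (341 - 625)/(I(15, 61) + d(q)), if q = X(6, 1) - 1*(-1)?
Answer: -284/73 ≈ -3.8904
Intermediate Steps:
I(u, C) = 22 + C
q = 2 (q = 1 - 1*(-1) = 1 + 1 = 2)
d(J) = -10 (d(J) = (J - 10) - J = (-10 + J) - J = -10)
(341 - 625)/(I(15, 61) + d(q)) = (341 - 625)/((22 + 61) - 10) = -284/(83 - 10) = -284/73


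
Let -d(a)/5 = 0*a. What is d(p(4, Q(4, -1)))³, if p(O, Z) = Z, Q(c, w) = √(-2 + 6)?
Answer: 0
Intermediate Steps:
Q(c, w) = 2 (Q(c, w) = √4 = 2)
d(a) = 0 (d(a) = -0*a = -5*0 = 0)
d(p(4, Q(4, -1)))³ = 0³ = 0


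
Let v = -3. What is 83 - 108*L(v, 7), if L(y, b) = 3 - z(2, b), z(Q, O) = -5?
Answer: -781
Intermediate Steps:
L(y, b) = 8 (L(y, b) = 3 - 1*(-5) = 3 + 5 = 8)
83 - 108*L(v, 7) = 83 - 108*8 = 83 - 864 = -781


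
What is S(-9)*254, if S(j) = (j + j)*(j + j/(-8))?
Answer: 72009/2 ≈ 36005.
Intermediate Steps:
S(j) = 7*j²/4 (S(j) = (2*j)*(j + j*(-⅛)) = (2*j)*(j - j/8) = (2*j)*(7*j/8) = 7*j²/4)
S(-9)*254 = ((7/4)*(-9)²)*254 = ((7/4)*81)*254 = (567/4)*254 = 72009/2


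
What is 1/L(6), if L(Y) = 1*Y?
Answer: ⅙ ≈ 0.16667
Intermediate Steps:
L(Y) = Y
1/L(6) = 1/6 = ⅙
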